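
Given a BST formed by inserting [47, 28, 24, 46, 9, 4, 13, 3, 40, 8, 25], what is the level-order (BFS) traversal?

Tree insertion order: [47, 28, 24, 46, 9, 4, 13, 3, 40, 8, 25]
Tree (level-order array): [47, 28, None, 24, 46, 9, 25, 40, None, 4, 13, None, None, None, None, 3, 8]
BFS from the root, enqueuing left then right child of each popped node:
  queue [47] -> pop 47, enqueue [28], visited so far: [47]
  queue [28] -> pop 28, enqueue [24, 46], visited so far: [47, 28]
  queue [24, 46] -> pop 24, enqueue [9, 25], visited so far: [47, 28, 24]
  queue [46, 9, 25] -> pop 46, enqueue [40], visited so far: [47, 28, 24, 46]
  queue [9, 25, 40] -> pop 9, enqueue [4, 13], visited so far: [47, 28, 24, 46, 9]
  queue [25, 40, 4, 13] -> pop 25, enqueue [none], visited so far: [47, 28, 24, 46, 9, 25]
  queue [40, 4, 13] -> pop 40, enqueue [none], visited so far: [47, 28, 24, 46, 9, 25, 40]
  queue [4, 13] -> pop 4, enqueue [3, 8], visited so far: [47, 28, 24, 46, 9, 25, 40, 4]
  queue [13, 3, 8] -> pop 13, enqueue [none], visited so far: [47, 28, 24, 46, 9, 25, 40, 4, 13]
  queue [3, 8] -> pop 3, enqueue [none], visited so far: [47, 28, 24, 46, 9, 25, 40, 4, 13, 3]
  queue [8] -> pop 8, enqueue [none], visited so far: [47, 28, 24, 46, 9, 25, 40, 4, 13, 3, 8]
Result: [47, 28, 24, 46, 9, 25, 40, 4, 13, 3, 8]


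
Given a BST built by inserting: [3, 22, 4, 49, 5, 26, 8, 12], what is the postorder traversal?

Tree insertion order: [3, 22, 4, 49, 5, 26, 8, 12]
Tree (level-order array): [3, None, 22, 4, 49, None, 5, 26, None, None, 8, None, None, None, 12]
Postorder traversal: [12, 8, 5, 4, 26, 49, 22, 3]


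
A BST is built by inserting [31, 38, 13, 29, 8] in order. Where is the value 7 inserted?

Starting tree (level order): [31, 13, 38, 8, 29]
Insertion path: 31 -> 13 -> 8
Result: insert 7 as left child of 8
Final tree (level order): [31, 13, 38, 8, 29, None, None, 7]


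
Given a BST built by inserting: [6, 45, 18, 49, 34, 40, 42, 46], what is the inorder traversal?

Tree insertion order: [6, 45, 18, 49, 34, 40, 42, 46]
Tree (level-order array): [6, None, 45, 18, 49, None, 34, 46, None, None, 40, None, None, None, 42]
Inorder traversal: [6, 18, 34, 40, 42, 45, 46, 49]


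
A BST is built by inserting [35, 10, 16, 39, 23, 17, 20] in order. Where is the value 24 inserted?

Starting tree (level order): [35, 10, 39, None, 16, None, None, None, 23, 17, None, None, 20]
Insertion path: 35 -> 10 -> 16 -> 23
Result: insert 24 as right child of 23
Final tree (level order): [35, 10, 39, None, 16, None, None, None, 23, 17, 24, None, 20]


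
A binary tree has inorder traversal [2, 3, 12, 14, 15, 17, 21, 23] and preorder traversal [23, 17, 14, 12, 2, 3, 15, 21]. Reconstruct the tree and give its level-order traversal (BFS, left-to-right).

Inorder:  [2, 3, 12, 14, 15, 17, 21, 23]
Preorder: [23, 17, 14, 12, 2, 3, 15, 21]
Algorithm: preorder visits root first, so consume preorder in order;
for each root, split the current inorder slice at that value into
left-subtree inorder and right-subtree inorder, then recurse.
Recursive splits:
  root=23; inorder splits into left=[2, 3, 12, 14, 15, 17, 21], right=[]
  root=17; inorder splits into left=[2, 3, 12, 14, 15], right=[21]
  root=14; inorder splits into left=[2, 3, 12], right=[15]
  root=12; inorder splits into left=[2, 3], right=[]
  root=2; inorder splits into left=[], right=[3]
  root=3; inorder splits into left=[], right=[]
  root=15; inorder splits into left=[], right=[]
  root=21; inorder splits into left=[], right=[]
Reconstructed level-order: [23, 17, 14, 21, 12, 15, 2, 3]


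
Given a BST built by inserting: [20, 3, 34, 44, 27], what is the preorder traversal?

Tree insertion order: [20, 3, 34, 44, 27]
Tree (level-order array): [20, 3, 34, None, None, 27, 44]
Preorder traversal: [20, 3, 34, 27, 44]


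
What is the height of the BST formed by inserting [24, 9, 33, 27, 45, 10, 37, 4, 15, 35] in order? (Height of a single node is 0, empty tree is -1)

Insertion order: [24, 9, 33, 27, 45, 10, 37, 4, 15, 35]
Tree (level-order array): [24, 9, 33, 4, 10, 27, 45, None, None, None, 15, None, None, 37, None, None, None, 35]
Compute height bottom-up (empty subtree = -1):
  height(4) = 1 + max(-1, -1) = 0
  height(15) = 1 + max(-1, -1) = 0
  height(10) = 1 + max(-1, 0) = 1
  height(9) = 1 + max(0, 1) = 2
  height(27) = 1 + max(-1, -1) = 0
  height(35) = 1 + max(-1, -1) = 0
  height(37) = 1 + max(0, -1) = 1
  height(45) = 1 + max(1, -1) = 2
  height(33) = 1 + max(0, 2) = 3
  height(24) = 1 + max(2, 3) = 4
Height = 4


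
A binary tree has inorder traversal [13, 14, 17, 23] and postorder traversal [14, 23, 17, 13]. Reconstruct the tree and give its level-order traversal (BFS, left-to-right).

Inorder:   [13, 14, 17, 23]
Postorder: [14, 23, 17, 13]
Algorithm: postorder visits root last, so walk postorder right-to-left;
each value is the root of the current inorder slice — split it at that
value, recurse on the right subtree first, then the left.
Recursive splits:
  root=13; inorder splits into left=[], right=[14, 17, 23]
  root=17; inorder splits into left=[14], right=[23]
  root=23; inorder splits into left=[], right=[]
  root=14; inorder splits into left=[], right=[]
Reconstructed level-order: [13, 17, 14, 23]


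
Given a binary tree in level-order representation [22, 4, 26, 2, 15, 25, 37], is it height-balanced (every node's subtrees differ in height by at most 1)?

Tree (level-order array): [22, 4, 26, 2, 15, 25, 37]
Definition: a tree is height-balanced if, at every node, |h(left) - h(right)| <= 1 (empty subtree has height -1).
Bottom-up per-node check:
  node 2: h_left=-1, h_right=-1, diff=0 [OK], height=0
  node 15: h_left=-1, h_right=-1, diff=0 [OK], height=0
  node 4: h_left=0, h_right=0, diff=0 [OK], height=1
  node 25: h_left=-1, h_right=-1, diff=0 [OK], height=0
  node 37: h_left=-1, h_right=-1, diff=0 [OK], height=0
  node 26: h_left=0, h_right=0, diff=0 [OK], height=1
  node 22: h_left=1, h_right=1, diff=0 [OK], height=2
All nodes satisfy the balance condition.
Result: Balanced


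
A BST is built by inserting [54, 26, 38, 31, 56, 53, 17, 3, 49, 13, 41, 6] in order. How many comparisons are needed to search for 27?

Search path for 27: 54 -> 26 -> 38 -> 31
Found: False
Comparisons: 4


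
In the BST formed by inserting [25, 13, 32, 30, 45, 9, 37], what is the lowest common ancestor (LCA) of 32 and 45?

Tree insertion order: [25, 13, 32, 30, 45, 9, 37]
Tree (level-order array): [25, 13, 32, 9, None, 30, 45, None, None, None, None, 37]
In a BST, the LCA of p=32, q=45 is the first node v on the
root-to-leaf path with p <= v <= q (go left if both < v, right if both > v).
Walk from root:
  at 25: both 32 and 45 > 25, go right
  at 32: 32 <= 32 <= 45, this is the LCA
LCA = 32


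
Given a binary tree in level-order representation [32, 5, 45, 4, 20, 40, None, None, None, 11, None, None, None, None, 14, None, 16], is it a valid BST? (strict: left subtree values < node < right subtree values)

Level-order array: [32, 5, 45, 4, 20, 40, None, None, None, 11, None, None, None, None, 14, None, 16]
Validate using subtree bounds (lo, hi): at each node, require lo < value < hi,
then recurse left with hi=value and right with lo=value.
Preorder trace (stopping at first violation):
  at node 32 with bounds (-inf, +inf): OK
  at node 5 with bounds (-inf, 32): OK
  at node 4 with bounds (-inf, 5): OK
  at node 20 with bounds (5, 32): OK
  at node 11 with bounds (5, 20): OK
  at node 14 with bounds (11, 20): OK
  at node 16 with bounds (14, 20): OK
  at node 45 with bounds (32, +inf): OK
  at node 40 with bounds (32, 45): OK
No violation found at any node.
Result: Valid BST


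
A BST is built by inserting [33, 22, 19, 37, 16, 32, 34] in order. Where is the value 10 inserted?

Starting tree (level order): [33, 22, 37, 19, 32, 34, None, 16]
Insertion path: 33 -> 22 -> 19 -> 16
Result: insert 10 as left child of 16
Final tree (level order): [33, 22, 37, 19, 32, 34, None, 16, None, None, None, None, None, 10]


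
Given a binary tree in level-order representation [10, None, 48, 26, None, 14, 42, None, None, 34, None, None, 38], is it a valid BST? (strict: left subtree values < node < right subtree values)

Level-order array: [10, None, 48, 26, None, 14, 42, None, None, 34, None, None, 38]
Validate using subtree bounds (lo, hi): at each node, require lo < value < hi,
then recurse left with hi=value and right with lo=value.
Preorder trace (stopping at first violation):
  at node 10 with bounds (-inf, +inf): OK
  at node 48 with bounds (10, +inf): OK
  at node 26 with bounds (10, 48): OK
  at node 14 with bounds (10, 26): OK
  at node 42 with bounds (26, 48): OK
  at node 34 with bounds (26, 42): OK
  at node 38 with bounds (34, 42): OK
No violation found at any node.
Result: Valid BST


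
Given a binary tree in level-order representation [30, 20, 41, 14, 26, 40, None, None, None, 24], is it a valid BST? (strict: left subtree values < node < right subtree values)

Level-order array: [30, 20, 41, 14, 26, 40, None, None, None, 24]
Validate using subtree bounds (lo, hi): at each node, require lo < value < hi,
then recurse left with hi=value and right with lo=value.
Preorder trace (stopping at first violation):
  at node 30 with bounds (-inf, +inf): OK
  at node 20 with bounds (-inf, 30): OK
  at node 14 with bounds (-inf, 20): OK
  at node 26 with bounds (20, 30): OK
  at node 24 with bounds (20, 26): OK
  at node 41 with bounds (30, +inf): OK
  at node 40 with bounds (30, 41): OK
No violation found at any node.
Result: Valid BST


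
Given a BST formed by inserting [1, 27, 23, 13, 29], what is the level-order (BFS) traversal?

Tree insertion order: [1, 27, 23, 13, 29]
Tree (level-order array): [1, None, 27, 23, 29, 13]
BFS from the root, enqueuing left then right child of each popped node:
  queue [1] -> pop 1, enqueue [27], visited so far: [1]
  queue [27] -> pop 27, enqueue [23, 29], visited so far: [1, 27]
  queue [23, 29] -> pop 23, enqueue [13], visited so far: [1, 27, 23]
  queue [29, 13] -> pop 29, enqueue [none], visited so far: [1, 27, 23, 29]
  queue [13] -> pop 13, enqueue [none], visited so far: [1, 27, 23, 29, 13]
Result: [1, 27, 23, 29, 13]


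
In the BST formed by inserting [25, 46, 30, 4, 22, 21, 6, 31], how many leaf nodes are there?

Tree built from: [25, 46, 30, 4, 22, 21, 6, 31]
Tree (level-order array): [25, 4, 46, None, 22, 30, None, 21, None, None, 31, 6]
Rule: A leaf has 0 children.
Per-node child counts:
  node 25: 2 child(ren)
  node 4: 1 child(ren)
  node 22: 1 child(ren)
  node 21: 1 child(ren)
  node 6: 0 child(ren)
  node 46: 1 child(ren)
  node 30: 1 child(ren)
  node 31: 0 child(ren)
Matching nodes: [6, 31]
Count of leaf nodes: 2


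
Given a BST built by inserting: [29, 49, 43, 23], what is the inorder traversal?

Tree insertion order: [29, 49, 43, 23]
Tree (level-order array): [29, 23, 49, None, None, 43]
Inorder traversal: [23, 29, 43, 49]


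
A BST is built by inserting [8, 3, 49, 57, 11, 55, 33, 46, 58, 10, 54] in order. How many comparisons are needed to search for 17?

Search path for 17: 8 -> 49 -> 11 -> 33
Found: False
Comparisons: 4


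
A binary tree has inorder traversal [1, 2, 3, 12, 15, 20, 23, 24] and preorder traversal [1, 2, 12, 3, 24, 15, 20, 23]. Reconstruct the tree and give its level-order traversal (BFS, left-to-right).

Inorder:  [1, 2, 3, 12, 15, 20, 23, 24]
Preorder: [1, 2, 12, 3, 24, 15, 20, 23]
Algorithm: preorder visits root first, so consume preorder in order;
for each root, split the current inorder slice at that value into
left-subtree inorder and right-subtree inorder, then recurse.
Recursive splits:
  root=1; inorder splits into left=[], right=[2, 3, 12, 15, 20, 23, 24]
  root=2; inorder splits into left=[], right=[3, 12, 15, 20, 23, 24]
  root=12; inorder splits into left=[3], right=[15, 20, 23, 24]
  root=3; inorder splits into left=[], right=[]
  root=24; inorder splits into left=[15, 20, 23], right=[]
  root=15; inorder splits into left=[], right=[20, 23]
  root=20; inorder splits into left=[], right=[23]
  root=23; inorder splits into left=[], right=[]
Reconstructed level-order: [1, 2, 12, 3, 24, 15, 20, 23]


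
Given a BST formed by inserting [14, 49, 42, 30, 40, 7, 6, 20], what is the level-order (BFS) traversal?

Tree insertion order: [14, 49, 42, 30, 40, 7, 6, 20]
Tree (level-order array): [14, 7, 49, 6, None, 42, None, None, None, 30, None, 20, 40]
BFS from the root, enqueuing left then right child of each popped node:
  queue [14] -> pop 14, enqueue [7, 49], visited so far: [14]
  queue [7, 49] -> pop 7, enqueue [6], visited so far: [14, 7]
  queue [49, 6] -> pop 49, enqueue [42], visited so far: [14, 7, 49]
  queue [6, 42] -> pop 6, enqueue [none], visited so far: [14, 7, 49, 6]
  queue [42] -> pop 42, enqueue [30], visited so far: [14, 7, 49, 6, 42]
  queue [30] -> pop 30, enqueue [20, 40], visited so far: [14, 7, 49, 6, 42, 30]
  queue [20, 40] -> pop 20, enqueue [none], visited so far: [14, 7, 49, 6, 42, 30, 20]
  queue [40] -> pop 40, enqueue [none], visited so far: [14, 7, 49, 6, 42, 30, 20, 40]
Result: [14, 7, 49, 6, 42, 30, 20, 40]


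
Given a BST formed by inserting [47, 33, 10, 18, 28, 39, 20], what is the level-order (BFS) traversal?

Tree insertion order: [47, 33, 10, 18, 28, 39, 20]
Tree (level-order array): [47, 33, None, 10, 39, None, 18, None, None, None, 28, 20]
BFS from the root, enqueuing left then right child of each popped node:
  queue [47] -> pop 47, enqueue [33], visited so far: [47]
  queue [33] -> pop 33, enqueue [10, 39], visited so far: [47, 33]
  queue [10, 39] -> pop 10, enqueue [18], visited so far: [47, 33, 10]
  queue [39, 18] -> pop 39, enqueue [none], visited so far: [47, 33, 10, 39]
  queue [18] -> pop 18, enqueue [28], visited so far: [47, 33, 10, 39, 18]
  queue [28] -> pop 28, enqueue [20], visited so far: [47, 33, 10, 39, 18, 28]
  queue [20] -> pop 20, enqueue [none], visited so far: [47, 33, 10, 39, 18, 28, 20]
Result: [47, 33, 10, 39, 18, 28, 20]


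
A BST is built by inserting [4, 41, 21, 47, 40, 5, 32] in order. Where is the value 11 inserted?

Starting tree (level order): [4, None, 41, 21, 47, 5, 40, None, None, None, None, 32]
Insertion path: 4 -> 41 -> 21 -> 5
Result: insert 11 as right child of 5
Final tree (level order): [4, None, 41, 21, 47, 5, 40, None, None, None, 11, 32]


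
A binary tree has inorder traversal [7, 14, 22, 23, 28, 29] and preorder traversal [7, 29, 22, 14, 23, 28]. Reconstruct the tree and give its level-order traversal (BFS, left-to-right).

Inorder:  [7, 14, 22, 23, 28, 29]
Preorder: [7, 29, 22, 14, 23, 28]
Algorithm: preorder visits root first, so consume preorder in order;
for each root, split the current inorder slice at that value into
left-subtree inorder and right-subtree inorder, then recurse.
Recursive splits:
  root=7; inorder splits into left=[], right=[14, 22, 23, 28, 29]
  root=29; inorder splits into left=[14, 22, 23, 28], right=[]
  root=22; inorder splits into left=[14], right=[23, 28]
  root=14; inorder splits into left=[], right=[]
  root=23; inorder splits into left=[], right=[28]
  root=28; inorder splits into left=[], right=[]
Reconstructed level-order: [7, 29, 22, 14, 23, 28]


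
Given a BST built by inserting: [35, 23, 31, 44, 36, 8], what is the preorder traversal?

Tree insertion order: [35, 23, 31, 44, 36, 8]
Tree (level-order array): [35, 23, 44, 8, 31, 36]
Preorder traversal: [35, 23, 8, 31, 44, 36]


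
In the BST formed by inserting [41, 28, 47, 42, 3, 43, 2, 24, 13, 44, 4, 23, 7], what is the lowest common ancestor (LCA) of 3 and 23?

Tree insertion order: [41, 28, 47, 42, 3, 43, 2, 24, 13, 44, 4, 23, 7]
Tree (level-order array): [41, 28, 47, 3, None, 42, None, 2, 24, None, 43, None, None, 13, None, None, 44, 4, 23, None, None, None, 7]
In a BST, the LCA of p=3, q=23 is the first node v on the
root-to-leaf path with p <= v <= q (go left if both < v, right if both > v).
Walk from root:
  at 41: both 3 and 23 < 41, go left
  at 28: both 3 and 23 < 28, go left
  at 3: 3 <= 3 <= 23, this is the LCA
LCA = 3


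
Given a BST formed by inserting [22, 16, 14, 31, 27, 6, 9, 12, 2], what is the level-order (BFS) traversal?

Tree insertion order: [22, 16, 14, 31, 27, 6, 9, 12, 2]
Tree (level-order array): [22, 16, 31, 14, None, 27, None, 6, None, None, None, 2, 9, None, None, None, 12]
BFS from the root, enqueuing left then right child of each popped node:
  queue [22] -> pop 22, enqueue [16, 31], visited so far: [22]
  queue [16, 31] -> pop 16, enqueue [14], visited so far: [22, 16]
  queue [31, 14] -> pop 31, enqueue [27], visited so far: [22, 16, 31]
  queue [14, 27] -> pop 14, enqueue [6], visited so far: [22, 16, 31, 14]
  queue [27, 6] -> pop 27, enqueue [none], visited so far: [22, 16, 31, 14, 27]
  queue [6] -> pop 6, enqueue [2, 9], visited so far: [22, 16, 31, 14, 27, 6]
  queue [2, 9] -> pop 2, enqueue [none], visited so far: [22, 16, 31, 14, 27, 6, 2]
  queue [9] -> pop 9, enqueue [12], visited so far: [22, 16, 31, 14, 27, 6, 2, 9]
  queue [12] -> pop 12, enqueue [none], visited so far: [22, 16, 31, 14, 27, 6, 2, 9, 12]
Result: [22, 16, 31, 14, 27, 6, 2, 9, 12]


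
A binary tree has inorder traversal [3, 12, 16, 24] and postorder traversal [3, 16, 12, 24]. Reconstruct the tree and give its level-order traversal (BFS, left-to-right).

Inorder:   [3, 12, 16, 24]
Postorder: [3, 16, 12, 24]
Algorithm: postorder visits root last, so walk postorder right-to-left;
each value is the root of the current inorder slice — split it at that
value, recurse on the right subtree first, then the left.
Recursive splits:
  root=24; inorder splits into left=[3, 12, 16], right=[]
  root=12; inorder splits into left=[3], right=[16]
  root=16; inorder splits into left=[], right=[]
  root=3; inorder splits into left=[], right=[]
Reconstructed level-order: [24, 12, 3, 16]


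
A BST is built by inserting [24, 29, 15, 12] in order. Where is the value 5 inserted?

Starting tree (level order): [24, 15, 29, 12]
Insertion path: 24 -> 15 -> 12
Result: insert 5 as left child of 12
Final tree (level order): [24, 15, 29, 12, None, None, None, 5]


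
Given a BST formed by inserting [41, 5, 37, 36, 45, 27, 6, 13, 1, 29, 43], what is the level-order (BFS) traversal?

Tree insertion order: [41, 5, 37, 36, 45, 27, 6, 13, 1, 29, 43]
Tree (level-order array): [41, 5, 45, 1, 37, 43, None, None, None, 36, None, None, None, 27, None, 6, 29, None, 13]
BFS from the root, enqueuing left then right child of each popped node:
  queue [41] -> pop 41, enqueue [5, 45], visited so far: [41]
  queue [5, 45] -> pop 5, enqueue [1, 37], visited so far: [41, 5]
  queue [45, 1, 37] -> pop 45, enqueue [43], visited so far: [41, 5, 45]
  queue [1, 37, 43] -> pop 1, enqueue [none], visited so far: [41, 5, 45, 1]
  queue [37, 43] -> pop 37, enqueue [36], visited so far: [41, 5, 45, 1, 37]
  queue [43, 36] -> pop 43, enqueue [none], visited so far: [41, 5, 45, 1, 37, 43]
  queue [36] -> pop 36, enqueue [27], visited so far: [41, 5, 45, 1, 37, 43, 36]
  queue [27] -> pop 27, enqueue [6, 29], visited so far: [41, 5, 45, 1, 37, 43, 36, 27]
  queue [6, 29] -> pop 6, enqueue [13], visited so far: [41, 5, 45, 1, 37, 43, 36, 27, 6]
  queue [29, 13] -> pop 29, enqueue [none], visited so far: [41, 5, 45, 1, 37, 43, 36, 27, 6, 29]
  queue [13] -> pop 13, enqueue [none], visited so far: [41, 5, 45, 1, 37, 43, 36, 27, 6, 29, 13]
Result: [41, 5, 45, 1, 37, 43, 36, 27, 6, 29, 13]


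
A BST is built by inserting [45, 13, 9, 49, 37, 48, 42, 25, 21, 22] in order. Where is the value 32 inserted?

Starting tree (level order): [45, 13, 49, 9, 37, 48, None, None, None, 25, 42, None, None, 21, None, None, None, None, 22]
Insertion path: 45 -> 13 -> 37 -> 25
Result: insert 32 as right child of 25
Final tree (level order): [45, 13, 49, 9, 37, 48, None, None, None, 25, 42, None, None, 21, 32, None, None, None, 22]


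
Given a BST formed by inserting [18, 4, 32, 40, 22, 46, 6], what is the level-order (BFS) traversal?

Tree insertion order: [18, 4, 32, 40, 22, 46, 6]
Tree (level-order array): [18, 4, 32, None, 6, 22, 40, None, None, None, None, None, 46]
BFS from the root, enqueuing left then right child of each popped node:
  queue [18] -> pop 18, enqueue [4, 32], visited so far: [18]
  queue [4, 32] -> pop 4, enqueue [6], visited so far: [18, 4]
  queue [32, 6] -> pop 32, enqueue [22, 40], visited so far: [18, 4, 32]
  queue [6, 22, 40] -> pop 6, enqueue [none], visited so far: [18, 4, 32, 6]
  queue [22, 40] -> pop 22, enqueue [none], visited so far: [18, 4, 32, 6, 22]
  queue [40] -> pop 40, enqueue [46], visited so far: [18, 4, 32, 6, 22, 40]
  queue [46] -> pop 46, enqueue [none], visited so far: [18, 4, 32, 6, 22, 40, 46]
Result: [18, 4, 32, 6, 22, 40, 46]


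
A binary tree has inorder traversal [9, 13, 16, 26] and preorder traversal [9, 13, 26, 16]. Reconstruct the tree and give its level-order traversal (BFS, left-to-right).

Inorder:  [9, 13, 16, 26]
Preorder: [9, 13, 26, 16]
Algorithm: preorder visits root first, so consume preorder in order;
for each root, split the current inorder slice at that value into
left-subtree inorder and right-subtree inorder, then recurse.
Recursive splits:
  root=9; inorder splits into left=[], right=[13, 16, 26]
  root=13; inorder splits into left=[], right=[16, 26]
  root=26; inorder splits into left=[16], right=[]
  root=16; inorder splits into left=[], right=[]
Reconstructed level-order: [9, 13, 26, 16]


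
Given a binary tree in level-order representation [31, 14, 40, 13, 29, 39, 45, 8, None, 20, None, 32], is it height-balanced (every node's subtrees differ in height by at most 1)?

Tree (level-order array): [31, 14, 40, 13, 29, 39, 45, 8, None, 20, None, 32]
Definition: a tree is height-balanced if, at every node, |h(left) - h(right)| <= 1 (empty subtree has height -1).
Bottom-up per-node check:
  node 8: h_left=-1, h_right=-1, diff=0 [OK], height=0
  node 13: h_left=0, h_right=-1, diff=1 [OK], height=1
  node 20: h_left=-1, h_right=-1, diff=0 [OK], height=0
  node 29: h_left=0, h_right=-1, diff=1 [OK], height=1
  node 14: h_left=1, h_right=1, diff=0 [OK], height=2
  node 32: h_left=-1, h_right=-1, diff=0 [OK], height=0
  node 39: h_left=0, h_right=-1, diff=1 [OK], height=1
  node 45: h_left=-1, h_right=-1, diff=0 [OK], height=0
  node 40: h_left=1, h_right=0, diff=1 [OK], height=2
  node 31: h_left=2, h_right=2, diff=0 [OK], height=3
All nodes satisfy the balance condition.
Result: Balanced


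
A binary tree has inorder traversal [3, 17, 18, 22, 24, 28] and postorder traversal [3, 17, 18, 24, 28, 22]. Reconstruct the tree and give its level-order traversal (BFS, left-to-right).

Inorder:   [3, 17, 18, 22, 24, 28]
Postorder: [3, 17, 18, 24, 28, 22]
Algorithm: postorder visits root last, so walk postorder right-to-left;
each value is the root of the current inorder slice — split it at that
value, recurse on the right subtree first, then the left.
Recursive splits:
  root=22; inorder splits into left=[3, 17, 18], right=[24, 28]
  root=28; inorder splits into left=[24], right=[]
  root=24; inorder splits into left=[], right=[]
  root=18; inorder splits into left=[3, 17], right=[]
  root=17; inorder splits into left=[3], right=[]
  root=3; inorder splits into left=[], right=[]
Reconstructed level-order: [22, 18, 28, 17, 24, 3]


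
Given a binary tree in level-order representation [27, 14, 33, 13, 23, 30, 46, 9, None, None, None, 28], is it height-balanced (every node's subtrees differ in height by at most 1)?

Tree (level-order array): [27, 14, 33, 13, 23, 30, 46, 9, None, None, None, 28]
Definition: a tree is height-balanced if, at every node, |h(left) - h(right)| <= 1 (empty subtree has height -1).
Bottom-up per-node check:
  node 9: h_left=-1, h_right=-1, diff=0 [OK], height=0
  node 13: h_left=0, h_right=-1, diff=1 [OK], height=1
  node 23: h_left=-1, h_right=-1, diff=0 [OK], height=0
  node 14: h_left=1, h_right=0, diff=1 [OK], height=2
  node 28: h_left=-1, h_right=-1, diff=0 [OK], height=0
  node 30: h_left=0, h_right=-1, diff=1 [OK], height=1
  node 46: h_left=-1, h_right=-1, diff=0 [OK], height=0
  node 33: h_left=1, h_right=0, diff=1 [OK], height=2
  node 27: h_left=2, h_right=2, diff=0 [OK], height=3
All nodes satisfy the balance condition.
Result: Balanced


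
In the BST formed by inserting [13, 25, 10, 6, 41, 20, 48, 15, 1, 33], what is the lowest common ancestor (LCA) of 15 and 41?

Tree insertion order: [13, 25, 10, 6, 41, 20, 48, 15, 1, 33]
Tree (level-order array): [13, 10, 25, 6, None, 20, 41, 1, None, 15, None, 33, 48]
In a BST, the LCA of p=15, q=41 is the first node v on the
root-to-leaf path with p <= v <= q (go left if both < v, right if both > v).
Walk from root:
  at 13: both 15 and 41 > 13, go right
  at 25: 15 <= 25 <= 41, this is the LCA
LCA = 25


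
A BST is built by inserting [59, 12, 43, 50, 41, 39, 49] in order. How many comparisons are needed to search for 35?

Search path for 35: 59 -> 12 -> 43 -> 41 -> 39
Found: False
Comparisons: 5


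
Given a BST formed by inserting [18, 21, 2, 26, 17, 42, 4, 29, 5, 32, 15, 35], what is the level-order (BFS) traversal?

Tree insertion order: [18, 21, 2, 26, 17, 42, 4, 29, 5, 32, 15, 35]
Tree (level-order array): [18, 2, 21, None, 17, None, 26, 4, None, None, 42, None, 5, 29, None, None, 15, None, 32, None, None, None, 35]
BFS from the root, enqueuing left then right child of each popped node:
  queue [18] -> pop 18, enqueue [2, 21], visited so far: [18]
  queue [2, 21] -> pop 2, enqueue [17], visited so far: [18, 2]
  queue [21, 17] -> pop 21, enqueue [26], visited so far: [18, 2, 21]
  queue [17, 26] -> pop 17, enqueue [4], visited so far: [18, 2, 21, 17]
  queue [26, 4] -> pop 26, enqueue [42], visited so far: [18, 2, 21, 17, 26]
  queue [4, 42] -> pop 4, enqueue [5], visited so far: [18, 2, 21, 17, 26, 4]
  queue [42, 5] -> pop 42, enqueue [29], visited so far: [18, 2, 21, 17, 26, 4, 42]
  queue [5, 29] -> pop 5, enqueue [15], visited so far: [18, 2, 21, 17, 26, 4, 42, 5]
  queue [29, 15] -> pop 29, enqueue [32], visited so far: [18, 2, 21, 17, 26, 4, 42, 5, 29]
  queue [15, 32] -> pop 15, enqueue [none], visited so far: [18, 2, 21, 17, 26, 4, 42, 5, 29, 15]
  queue [32] -> pop 32, enqueue [35], visited so far: [18, 2, 21, 17, 26, 4, 42, 5, 29, 15, 32]
  queue [35] -> pop 35, enqueue [none], visited so far: [18, 2, 21, 17, 26, 4, 42, 5, 29, 15, 32, 35]
Result: [18, 2, 21, 17, 26, 4, 42, 5, 29, 15, 32, 35]


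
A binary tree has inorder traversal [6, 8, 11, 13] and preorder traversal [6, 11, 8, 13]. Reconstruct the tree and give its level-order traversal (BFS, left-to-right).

Inorder:  [6, 8, 11, 13]
Preorder: [6, 11, 8, 13]
Algorithm: preorder visits root first, so consume preorder in order;
for each root, split the current inorder slice at that value into
left-subtree inorder and right-subtree inorder, then recurse.
Recursive splits:
  root=6; inorder splits into left=[], right=[8, 11, 13]
  root=11; inorder splits into left=[8], right=[13]
  root=8; inorder splits into left=[], right=[]
  root=13; inorder splits into left=[], right=[]
Reconstructed level-order: [6, 11, 8, 13]


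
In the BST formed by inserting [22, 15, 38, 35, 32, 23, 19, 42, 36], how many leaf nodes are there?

Tree built from: [22, 15, 38, 35, 32, 23, 19, 42, 36]
Tree (level-order array): [22, 15, 38, None, 19, 35, 42, None, None, 32, 36, None, None, 23]
Rule: A leaf has 0 children.
Per-node child counts:
  node 22: 2 child(ren)
  node 15: 1 child(ren)
  node 19: 0 child(ren)
  node 38: 2 child(ren)
  node 35: 2 child(ren)
  node 32: 1 child(ren)
  node 23: 0 child(ren)
  node 36: 0 child(ren)
  node 42: 0 child(ren)
Matching nodes: [19, 23, 36, 42]
Count of leaf nodes: 4


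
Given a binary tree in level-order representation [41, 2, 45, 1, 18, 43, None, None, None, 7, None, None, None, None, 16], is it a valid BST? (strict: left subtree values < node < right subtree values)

Level-order array: [41, 2, 45, 1, 18, 43, None, None, None, 7, None, None, None, None, 16]
Validate using subtree bounds (lo, hi): at each node, require lo < value < hi,
then recurse left with hi=value and right with lo=value.
Preorder trace (stopping at first violation):
  at node 41 with bounds (-inf, +inf): OK
  at node 2 with bounds (-inf, 41): OK
  at node 1 with bounds (-inf, 2): OK
  at node 18 with bounds (2, 41): OK
  at node 7 with bounds (2, 18): OK
  at node 16 with bounds (7, 18): OK
  at node 45 with bounds (41, +inf): OK
  at node 43 with bounds (41, 45): OK
No violation found at any node.
Result: Valid BST


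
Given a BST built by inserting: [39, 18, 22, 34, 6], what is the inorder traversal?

Tree insertion order: [39, 18, 22, 34, 6]
Tree (level-order array): [39, 18, None, 6, 22, None, None, None, 34]
Inorder traversal: [6, 18, 22, 34, 39]


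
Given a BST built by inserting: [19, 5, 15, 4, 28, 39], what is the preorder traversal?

Tree insertion order: [19, 5, 15, 4, 28, 39]
Tree (level-order array): [19, 5, 28, 4, 15, None, 39]
Preorder traversal: [19, 5, 4, 15, 28, 39]


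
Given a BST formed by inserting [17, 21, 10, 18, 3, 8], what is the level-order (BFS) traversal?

Tree insertion order: [17, 21, 10, 18, 3, 8]
Tree (level-order array): [17, 10, 21, 3, None, 18, None, None, 8]
BFS from the root, enqueuing left then right child of each popped node:
  queue [17] -> pop 17, enqueue [10, 21], visited so far: [17]
  queue [10, 21] -> pop 10, enqueue [3], visited so far: [17, 10]
  queue [21, 3] -> pop 21, enqueue [18], visited so far: [17, 10, 21]
  queue [3, 18] -> pop 3, enqueue [8], visited so far: [17, 10, 21, 3]
  queue [18, 8] -> pop 18, enqueue [none], visited so far: [17, 10, 21, 3, 18]
  queue [8] -> pop 8, enqueue [none], visited so far: [17, 10, 21, 3, 18, 8]
Result: [17, 10, 21, 3, 18, 8]


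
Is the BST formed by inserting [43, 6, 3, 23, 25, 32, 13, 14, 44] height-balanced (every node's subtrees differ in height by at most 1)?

Tree (level-order array): [43, 6, 44, 3, 23, None, None, None, None, 13, 25, None, 14, None, 32]
Definition: a tree is height-balanced if, at every node, |h(left) - h(right)| <= 1 (empty subtree has height -1).
Bottom-up per-node check:
  node 3: h_left=-1, h_right=-1, diff=0 [OK], height=0
  node 14: h_left=-1, h_right=-1, diff=0 [OK], height=0
  node 13: h_left=-1, h_right=0, diff=1 [OK], height=1
  node 32: h_left=-1, h_right=-1, diff=0 [OK], height=0
  node 25: h_left=-1, h_right=0, diff=1 [OK], height=1
  node 23: h_left=1, h_right=1, diff=0 [OK], height=2
  node 6: h_left=0, h_right=2, diff=2 [FAIL (|0-2|=2 > 1)], height=3
  node 44: h_left=-1, h_right=-1, diff=0 [OK], height=0
  node 43: h_left=3, h_right=0, diff=3 [FAIL (|3-0|=3 > 1)], height=4
Node 6 violates the condition: |0 - 2| = 2 > 1.
Result: Not balanced


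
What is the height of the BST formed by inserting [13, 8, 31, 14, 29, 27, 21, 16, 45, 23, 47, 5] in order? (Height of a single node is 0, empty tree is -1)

Insertion order: [13, 8, 31, 14, 29, 27, 21, 16, 45, 23, 47, 5]
Tree (level-order array): [13, 8, 31, 5, None, 14, 45, None, None, None, 29, None, 47, 27, None, None, None, 21, None, 16, 23]
Compute height bottom-up (empty subtree = -1):
  height(5) = 1 + max(-1, -1) = 0
  height(8) = 1 + max(0, -1) = 1
  height(16) = 1 + max(-1, -1) = 0
  height(23) = 1 + max(-1, -1) = 0
  height(21) = 1 + max(0, 0) = 1
  height(27) = 1 + max(1, -1) = 2
  height(29) = 1 + max(2, -1) = 3
  height(14) = 1 + max(-1, 3) = 4
  height(47) = 1 + max(-1, -1) = 0
  height(45) = 1 + max(-1, 0) = 1
  height(31) = 1 + max(4, 1) = 5
  height(13) = 1 + max(1, 5) = 6
Height = 6


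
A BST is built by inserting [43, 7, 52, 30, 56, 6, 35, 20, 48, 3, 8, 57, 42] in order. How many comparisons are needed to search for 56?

Search path for 56: 43 -> 52 -> 56
Found: True
Comparisons: 3


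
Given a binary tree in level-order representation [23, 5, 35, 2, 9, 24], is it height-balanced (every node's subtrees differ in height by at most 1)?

Tree (level-order array): [23, 5, 35, 2, 9, 24]
Definition: a tree is height-balanced if, at every node, |h(left) - h(right)| <= 1 (empty subtree has height -1).
Bottom-up per-node check:
  node 2: h_left=-1, h_right=-1, diff=0 [OK], height=0
  node 9: h_left=-1, h_right=-1, diff=0 [OK], height=0
  node 5: h_left=0, h_right=0, diff=0 [OK], height=1
  node 24: h_left=-1, h_right=-1, diff=0 [OK], height=0
  node 35: h_left=0, h_right=-1, diff=1 [OK], height=1
  node 23: h_left=1, h_right=1, diff=0 [OK], height=2
All nodes satisfy the balance condition.
Result: Balanced


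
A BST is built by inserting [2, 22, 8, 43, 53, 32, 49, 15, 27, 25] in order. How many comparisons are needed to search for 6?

Search path for 6: 2 -> 22 -> 8
Found: False
Comparisons: 3


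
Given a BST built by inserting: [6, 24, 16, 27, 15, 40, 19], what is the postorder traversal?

Tree insertion order: [6, 24, 16, 27, 15, 40, 19]
Tree (level-order array): [6, None, 24, 16, 27, 15, 19, None, 40]
Postorder traversal: [15, 19, 16, 40, 27, 24, 6]


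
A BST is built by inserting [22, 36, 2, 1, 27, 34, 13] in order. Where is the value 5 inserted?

Starting tree (level order): [22, 2, 36, 1, 13, 27, None, None, None, None, None, None, 34]
Insertion path: 22 -> 2 -> 13
Result: insert 5 as left child of 13
Final tree (level order): [22, 2, 36, 1, 13, 27, None, None, None, 5, None, None, 34]


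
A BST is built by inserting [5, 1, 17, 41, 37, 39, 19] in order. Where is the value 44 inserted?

Starting tree (level order): [5, 1, 17, None, None, None, 41, 37, None, 19, 39]
Insertion path: 5 -> 17 -> 41
Result: insert 44 as right child of 41
Final tree (level order): [5, 1, 17, None, None, None, 41, 37, 44, 19, 39]


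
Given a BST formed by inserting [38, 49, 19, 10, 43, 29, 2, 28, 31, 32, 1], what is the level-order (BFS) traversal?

Tree insertion order: [38, 49, 19, 10, 43, 29, 2, 28, 31, 32, 1]
Tree (level-order array): [38, 19, 49, 10, 29, 43, None, 2, None, 28, 31, None, None, 1, None, None, None, None, 32]
BFS from the root, enqueuing left then right child of each popped node:
  queue [38] -> pop 38, enqueue [19, 49], visited so far: [38]
  queue [19, 49] -> pop 19, enqueue [10, 29], visited so far: [38, 19]
  queue [49, 10, 29] -> pop 49, enqueue [43], visited so far: [38, 19, 49]
  queue [10, 29, 43] -> pop 10, enqueue [2], visited so far: [38, 19, 49, 10]
  queue [29, 43, 2] -> pop 29, enqueue [28, 31], visited so far: [38, 19, 49, 10, 29]
  queue [43, 2, 28, 31] -> pop 43, enqueue [none], visited so far: [38, 19, 49, 10, 29, 43]
  queue [2, 28, 31] -> pop 2, enqueue [1], visited so far: [38, 19, 49, 10, 29, 43, 2]
  queue [28, 31, 1] -> pop 28, enqueue [none], visited so far: [38, 19, 49, 10, 29, 43, 2, 28]
  queue [31, 1] -> pop 31, enqueue [32], visited so far: [38, 19, 49, 10, 29, 43, 2, 28, 31]
  queue [1, 32] -> pop 1, enqueue [none], visited so far: [38, 19, 49, 10, 29, 43, 2, 28, 31, 1]
  queue [32] -> pop 32, enqueue [none], visited so far: [38, 19, 49, 10, 29, 43, 2, 28, 31, 1, 32]
Result: [38, 19, 49, 10, 29, 43, 2, 28, 31, 1, 32]


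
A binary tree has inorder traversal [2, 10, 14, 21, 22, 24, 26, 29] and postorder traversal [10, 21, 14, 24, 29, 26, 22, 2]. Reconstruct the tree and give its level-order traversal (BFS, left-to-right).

Inorder:   [2, 10, 14, 21, 22, 24, 26, 29]
Postorder: [10, 21, 14, 24, 29, 26, 22, 2]
Algorithm: postorder visits root last, so walk postorder right-to-left;
each value is the root of the current inorder slice — split it at that
value, recurse on the right subtree first, then the left.
Recursive splits:
  root=2; inorder splits into left=[], right=[10, 14, 21, 22, 24, 26, 29]
  root=22; inorder splits into left=[10, 14, 21], right=[24, 26, 29]
  root=26; inorder splits into left=[24], right=[29]
  root=29; inorder splits into left=[], right=[]
  root=24; inorder splits into left=[], right=[]
  root=14; inorder splits into left=[10], right=[21]
  root=21; inorder splits into left=[], right=[]
  root=10; inorder splits into left=[], right=[]
Reconstructed level-order: [2, 22, 14, 26, 10, 21, 24, 29]


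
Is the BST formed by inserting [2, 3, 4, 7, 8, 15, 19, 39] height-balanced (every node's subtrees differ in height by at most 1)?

Tree (level-order array): [2, None, 3, None, 4, None, 7, None, 8, None, 15, None, 19, None, 39]
Definition: a tree is height-balanced if, at every node, |h(left) - h(right)| <= 1 (empty subtree has height -1).
Bottom-up per-node check:
  node 39: h_left=-1, h_right=-1, diff=0 [OK], height=0
  node 19: h_left=-1, h_right=0, diff=1 [OK], height=1
  node 15: h_left=-1, h_right=1, diff=2 [FAIL (|-1-1|=2 > 1)], height=2
  node 8: h_left=-1, h_right=2, diff=3 [FAIL (|-1-2|=3 > 1)], height=3
  node 7: h_left=-1, h_right=3, diff=4 [FAIL (|-1-3|=4 > 1)], height=4
  node 4: h_left=-1, h_right=4, diff=5 [FAIL (|-1-4|=5 > 1)], height=5
  node 3: h_left=-1, h_right=5, diff=6 [FAIL (|-1-5|=6 > 1)], height=6
  node 2: h_left=-1, h_right=6, diff=7 [FAIL (|-1-6|=7 > 1)], height=7
Node 15 violates the condition: |-1 - 1| = 2 > 1.
Result: Not balanced


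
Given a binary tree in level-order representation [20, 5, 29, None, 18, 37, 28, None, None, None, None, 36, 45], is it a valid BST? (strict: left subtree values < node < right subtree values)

Level-order array: [20, 5, 29, None, 18, 37, 28, None, None, None, None, 36, 45]
Validate using subtree bounds (lo, hi): at each node, require lo < value < hi,
then recurse left with hi=value and right with lo=value.
Preorder trace (stopping at first violation):
  at node 20 with bounds (-inf, +inf): OK
  at node 5 with bounds (-inf, 20): OK
  at node 18 with bounds (5, 20): OK
  at node 29 with bounds (20, +inf): OK
  at node 37 with bounds (20, 29): VIOLATION
Node 37 violates its bound: not (20 < 37 < 29).
Result: Not a valid BST


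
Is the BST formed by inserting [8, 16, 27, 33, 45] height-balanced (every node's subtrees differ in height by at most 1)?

Tree (level-order array): [8, None, 16, None, 27, None, 33, None, 45]
Definition: a tree is height-balanced if, at every node, |h(left) - h(right)| <= 1 (empty subtree has height -1).
Bottom-up per-node check:
  node 45: h_left=-1, h_right=-1, diff=0 [OK], height=0
  node 33: h_left=-1, h_right=0, diff=1 [OK], height=1
  node 27: h_left=-1, h_right=1, diff=2 [FAIL (|-1-1|=2 > 1)], height=2
  node 16: h_left=-1, h_right=2, diff=3 [FAIL (|-1-2|=3 > 1)], height=3
  node 8: h_left=-1, h_right=3, diff=4 [FAIL (|-1-3|=4 > 1)], height=4
Node 27 violates the condition: |-1 - 1| = 2 > 1.
Result: Not balanced


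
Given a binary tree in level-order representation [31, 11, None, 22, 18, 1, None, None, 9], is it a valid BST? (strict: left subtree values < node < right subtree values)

Level-order array: [31, 11, None, 22, 18, 1, None, None, 9]
Validate using subtree bounds (lo, hi): at each node, require lo < value < hi,
then recurse left with hi=value and right with lo=value.
Preorder trace (stopping at first violation):
  at node 31 with bounds (-inf, +inf): OK
  at node 11 with bounds (-inf, 31): OK
  at node 22 with bounds (-inf, 11): VIOLATION
Node 22 violates its bound: not (-inf < 22 < 11).
Result: Not a valid BST


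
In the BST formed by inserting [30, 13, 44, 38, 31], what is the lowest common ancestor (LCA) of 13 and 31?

Tree insertion order: [30, 13, 44, 38, 31]
Tree (level-order array): [30, 13, 44, None, None, 38, None, 31]
In a BST, the LCA of p=13, q=31 is the first node v on the
root-to-leaf path with p <= v <= q (go left if both < v, right if both > v).
Walk from root:
  at 30: 13 <= 30 <= 31, this is the LCA
LCA = 30


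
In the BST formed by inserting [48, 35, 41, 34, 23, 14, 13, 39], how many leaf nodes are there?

Tree built from: [48, 35, 41, 34, 23, 14, 13, 39]
Tree (level-order array): [48, 35, None, 34, 41, 23, None, 39, None, 14, None, None, None, 13]
Rule: A leaf has 0 children.
Per-node child counts:
  node 48: 1 child(ren)
  node 35: 2 child(ren)
  node 34: 1 child(ren)
  node 23: 1 child(ren)
  node 14: 1 child(ren)
  node 13: 0 child(ren)
  node 41: 1 child(ren)
  node 39: 0 child(ren)
Matching nodes: [13, 39]
Count of leaf nodes: 2


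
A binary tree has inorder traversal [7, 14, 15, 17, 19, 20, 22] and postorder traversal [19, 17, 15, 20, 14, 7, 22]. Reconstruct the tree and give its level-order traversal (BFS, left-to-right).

Inorder:   [7, 14, 15, 17, 19, 20, 22]
Postorder: [19, 17, 15, 20, 14, 7, 22]
Algorithm: postorder visits root last, so walk postorder right-to-left;
each value is the root of the current inorder slice — split it at that
value, recurse on the right subtree first, then the left.
Recursive splits:
  root=22; inorder splits into left=[7, 14, 15, 17, 19, 20], right=[]
  root=7; inorder splits into left=[], right=[14, 15, 17, 19, 20]
  root=14; inorder splits into left=[], right=[15, 17, 19, 20]
  root=20; inorder splits into left=[15, 17, 19], right=[]
  root=15; inorder splits into left=[], right=[17, 19]
  root=17; inorder splits into left=[], right=[19]
  root=19; inorder splits into left=[], right=[]
Reconstructed level-order: [22, 7, 14, 20, 15, 17, 19]
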